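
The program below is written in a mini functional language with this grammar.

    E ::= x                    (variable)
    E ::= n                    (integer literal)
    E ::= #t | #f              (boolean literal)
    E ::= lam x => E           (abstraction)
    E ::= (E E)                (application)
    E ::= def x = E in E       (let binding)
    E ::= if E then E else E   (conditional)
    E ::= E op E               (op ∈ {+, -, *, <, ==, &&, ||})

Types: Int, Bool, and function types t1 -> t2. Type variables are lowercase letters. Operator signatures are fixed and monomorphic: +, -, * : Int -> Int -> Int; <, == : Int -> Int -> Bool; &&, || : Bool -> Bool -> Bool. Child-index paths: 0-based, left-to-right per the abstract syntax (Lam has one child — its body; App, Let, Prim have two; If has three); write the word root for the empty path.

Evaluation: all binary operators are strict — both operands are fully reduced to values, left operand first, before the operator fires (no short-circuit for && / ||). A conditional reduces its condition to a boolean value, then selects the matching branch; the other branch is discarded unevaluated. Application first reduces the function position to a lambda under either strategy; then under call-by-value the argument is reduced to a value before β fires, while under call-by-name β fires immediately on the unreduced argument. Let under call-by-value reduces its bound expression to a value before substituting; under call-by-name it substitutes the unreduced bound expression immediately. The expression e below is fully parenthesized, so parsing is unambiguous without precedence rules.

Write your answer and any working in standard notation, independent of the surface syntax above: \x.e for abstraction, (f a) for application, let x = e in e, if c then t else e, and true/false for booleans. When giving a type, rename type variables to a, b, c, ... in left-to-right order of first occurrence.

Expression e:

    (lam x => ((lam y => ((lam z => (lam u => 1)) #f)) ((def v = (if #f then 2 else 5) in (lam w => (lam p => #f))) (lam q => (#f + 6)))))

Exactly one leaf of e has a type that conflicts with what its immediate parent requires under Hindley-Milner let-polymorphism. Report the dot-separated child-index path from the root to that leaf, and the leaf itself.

Derivation:
\u._ : d -> Int
\z._ : c -> d -> Int
  unify c -> d -> Int ~ Bool -> e
  unify c ~ Bool
  unify d -> Int ~ e
_ _ : d -> Int
\y._ : b -> d -> Int
  unify Bool ~ Bool
  unify Int ~ Int
let v : Int
\p._ : g -> Bool
\w._ : f -> g -> Bool
  unify Bool ~ Int
  FAIL: mismatch Bool ~ Int

Answer: 0.1.1.0.0 : false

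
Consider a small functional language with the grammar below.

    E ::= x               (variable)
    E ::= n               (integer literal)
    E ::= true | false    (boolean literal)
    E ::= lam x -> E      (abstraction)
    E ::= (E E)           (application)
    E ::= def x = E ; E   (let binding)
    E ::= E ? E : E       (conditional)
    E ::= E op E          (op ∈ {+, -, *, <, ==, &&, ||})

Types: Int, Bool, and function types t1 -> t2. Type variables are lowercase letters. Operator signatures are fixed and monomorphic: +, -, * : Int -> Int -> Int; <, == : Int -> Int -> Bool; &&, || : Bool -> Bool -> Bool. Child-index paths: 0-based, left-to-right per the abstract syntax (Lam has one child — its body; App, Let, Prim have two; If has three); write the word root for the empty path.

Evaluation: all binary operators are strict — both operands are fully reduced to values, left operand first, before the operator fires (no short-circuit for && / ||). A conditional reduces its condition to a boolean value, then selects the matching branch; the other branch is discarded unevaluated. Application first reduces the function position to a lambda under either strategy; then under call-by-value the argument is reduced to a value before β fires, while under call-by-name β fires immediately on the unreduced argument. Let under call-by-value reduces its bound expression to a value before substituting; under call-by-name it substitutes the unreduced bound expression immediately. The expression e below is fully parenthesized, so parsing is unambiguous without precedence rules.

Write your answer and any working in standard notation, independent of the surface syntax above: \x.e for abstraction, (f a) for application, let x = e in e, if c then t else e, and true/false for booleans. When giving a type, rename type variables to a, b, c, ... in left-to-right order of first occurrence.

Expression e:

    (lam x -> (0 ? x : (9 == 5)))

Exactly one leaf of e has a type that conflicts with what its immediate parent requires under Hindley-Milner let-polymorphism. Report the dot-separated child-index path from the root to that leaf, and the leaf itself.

Working:
  unify Int ~ Bool
  FAIL: mismatch Int ~ Bool

Answer: 0.0 : 0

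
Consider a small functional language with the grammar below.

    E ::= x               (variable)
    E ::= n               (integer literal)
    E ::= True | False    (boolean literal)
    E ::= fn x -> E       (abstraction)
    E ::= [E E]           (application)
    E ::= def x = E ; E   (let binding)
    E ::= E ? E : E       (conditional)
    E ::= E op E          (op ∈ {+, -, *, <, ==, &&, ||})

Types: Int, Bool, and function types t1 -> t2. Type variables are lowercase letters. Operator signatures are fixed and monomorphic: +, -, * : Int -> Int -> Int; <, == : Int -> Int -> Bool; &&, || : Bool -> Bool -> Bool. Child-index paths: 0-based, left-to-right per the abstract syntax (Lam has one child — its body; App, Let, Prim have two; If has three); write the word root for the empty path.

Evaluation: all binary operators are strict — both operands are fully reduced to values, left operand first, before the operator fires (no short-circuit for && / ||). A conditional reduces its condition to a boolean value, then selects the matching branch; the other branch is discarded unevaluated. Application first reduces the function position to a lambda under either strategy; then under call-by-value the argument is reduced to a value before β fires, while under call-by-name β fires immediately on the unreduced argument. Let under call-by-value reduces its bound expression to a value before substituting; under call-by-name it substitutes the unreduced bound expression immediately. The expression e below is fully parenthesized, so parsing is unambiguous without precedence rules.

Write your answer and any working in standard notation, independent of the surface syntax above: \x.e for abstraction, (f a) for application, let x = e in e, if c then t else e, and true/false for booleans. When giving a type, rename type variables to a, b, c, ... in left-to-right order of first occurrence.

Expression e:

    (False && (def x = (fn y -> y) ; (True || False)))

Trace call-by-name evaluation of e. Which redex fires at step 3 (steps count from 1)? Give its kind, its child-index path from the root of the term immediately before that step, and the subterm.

Answer: delta at root : (false && true)

Working:
step 0: (false && (let x = (\y.y) in (true || false)))
step 1: [let@1] (false && (true || false))
step 2: [delta@1] (false && true)
step 3: [delta@root] false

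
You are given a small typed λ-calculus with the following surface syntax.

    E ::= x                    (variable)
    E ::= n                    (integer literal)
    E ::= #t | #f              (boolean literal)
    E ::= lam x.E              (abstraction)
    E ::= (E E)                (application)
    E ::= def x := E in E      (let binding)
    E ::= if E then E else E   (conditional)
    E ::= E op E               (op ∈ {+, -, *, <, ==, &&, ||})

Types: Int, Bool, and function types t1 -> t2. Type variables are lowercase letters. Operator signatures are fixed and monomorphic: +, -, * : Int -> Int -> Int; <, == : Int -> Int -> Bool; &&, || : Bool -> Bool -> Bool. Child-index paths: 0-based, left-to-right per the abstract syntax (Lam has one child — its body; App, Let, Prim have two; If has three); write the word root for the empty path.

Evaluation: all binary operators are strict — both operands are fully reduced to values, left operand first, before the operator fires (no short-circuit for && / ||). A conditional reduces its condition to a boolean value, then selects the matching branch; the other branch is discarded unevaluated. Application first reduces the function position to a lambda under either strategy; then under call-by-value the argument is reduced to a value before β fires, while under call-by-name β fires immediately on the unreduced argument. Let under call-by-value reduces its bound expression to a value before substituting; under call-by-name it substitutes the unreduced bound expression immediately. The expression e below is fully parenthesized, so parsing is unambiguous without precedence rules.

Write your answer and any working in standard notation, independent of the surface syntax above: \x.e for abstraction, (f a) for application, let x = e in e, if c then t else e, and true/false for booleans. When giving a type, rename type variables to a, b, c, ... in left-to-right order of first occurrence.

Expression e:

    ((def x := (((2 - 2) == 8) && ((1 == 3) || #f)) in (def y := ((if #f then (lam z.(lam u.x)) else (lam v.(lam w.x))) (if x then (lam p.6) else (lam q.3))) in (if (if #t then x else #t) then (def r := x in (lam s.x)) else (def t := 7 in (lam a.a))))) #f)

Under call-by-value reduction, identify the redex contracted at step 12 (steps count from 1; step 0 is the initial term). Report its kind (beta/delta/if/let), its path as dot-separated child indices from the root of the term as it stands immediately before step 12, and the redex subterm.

Answer: if at 0 : (if false then (let r = false in (\s.false)) else (let t = 7 in (\a.a)))

Derivation:
step 0: ((let x = (((2 - 2) == 8) && ((1 == 3) || false)) in (let y = ((if false then (\z.(\u.x)) else (\v.(\w.x))) (if x then (\p.6) else (\q.3))) in (if (if true then x else true) then (let r = x in (\s.x)) else (let t = 7 in (\a.a))))) false)
step 1: [delta@0.0.0.0] ((let x = ((0 == 8) && ((1 == 3) || false)) in (let y = ((if false then (\z.(\u.x)) else (\v.(\w.x))) (if x then (\p.6) else (\q.3))) in (if (if true then x else true) then (let r = x in (\s.x)) else (let t = 7 in (\a.a))))) false)
step 2: [delta@0.0.0] ((let x = (false && ((1 == 3) || false)) in (let y = ((if false then (\z.(\u.x)) else (\v.(\w.x))) (if x then (\p.6) else (\q.3))) in (if (if true then x else true) then (let r = x in (\s.x)) else (let t = 7 in (\a.a))))) false)
step 3: [delta@0.0.1.0] ((let x = (false && (false || false)) in (let y = ((if false then (\z.(\u.x)) else (\v.(\w.x))) (if x then (\p.6) else (\q.3))) in (if (if true then x else true) then (let r = x in (\s.x)) else (let t = 7 in (\a.a))))) false)
step 4: [delta@0.0.1] ((let x = (false && false) in (let y = ((if false then (\z.(\u.x)) else (\v.(\w.x))) (if x then (\p.6) else (\q.3))) in (if (if true then x else true) then (let r = x in (\s.x)) else (let t = 7 in (\a.a))))) false)
step 5: [delta@0.0] ((let x = false in (let y = ((if false then (\z.(\u.x)) else (\v.(\w.x))) (if x then (\p.6) else (\q.3))) in (if (if true then x else true) then (let r = x in (\s.x)) else (let t = 7 in (\a.a))))) false)
step 6: [let@0] ((let y = ((if false then (\z.(\u.false)) else (\v.(\w.false))) (if false then (\p.6) else (\q.3))) in (if (if true then false else true) then (let r = false in (\s.false)) else (let t = 7 in (\a.a)))) false)
step 7: [if@0.0.0] ((let y = ((\v.(\w.false)) (if false then (\p.6) else (\q.3))) in (if (if true then false else true) then (let r = false in (\s.false)) else (let t = 7 in (\a.a)))) false)
step 8: [if@0.0.1] ((let y = ((\v.(\w.false)) (\q.3)) in (if (if true then false else true) then (let r = false in (\s.false)) else (let t = 7 in (\a.a)))) false)
step 9: [beta@0.0] ((let y = (\w.false) in (if (if true then false else true) then (let r = false in (\s.false)) else (let t = 7 in (\a.a)))) false)
step 10: [let@0] ((if (if true then false else true) then (let r = false in (\s.false)) else (let t = 7 in (\a.a))) false)
step 11: [if@0.0] ((if false then (let r = false in (\s.false)) else (let t = 7 in (\a.a))) false)
step 12: [if@0] ((let t = 7 in (\a.a)) false)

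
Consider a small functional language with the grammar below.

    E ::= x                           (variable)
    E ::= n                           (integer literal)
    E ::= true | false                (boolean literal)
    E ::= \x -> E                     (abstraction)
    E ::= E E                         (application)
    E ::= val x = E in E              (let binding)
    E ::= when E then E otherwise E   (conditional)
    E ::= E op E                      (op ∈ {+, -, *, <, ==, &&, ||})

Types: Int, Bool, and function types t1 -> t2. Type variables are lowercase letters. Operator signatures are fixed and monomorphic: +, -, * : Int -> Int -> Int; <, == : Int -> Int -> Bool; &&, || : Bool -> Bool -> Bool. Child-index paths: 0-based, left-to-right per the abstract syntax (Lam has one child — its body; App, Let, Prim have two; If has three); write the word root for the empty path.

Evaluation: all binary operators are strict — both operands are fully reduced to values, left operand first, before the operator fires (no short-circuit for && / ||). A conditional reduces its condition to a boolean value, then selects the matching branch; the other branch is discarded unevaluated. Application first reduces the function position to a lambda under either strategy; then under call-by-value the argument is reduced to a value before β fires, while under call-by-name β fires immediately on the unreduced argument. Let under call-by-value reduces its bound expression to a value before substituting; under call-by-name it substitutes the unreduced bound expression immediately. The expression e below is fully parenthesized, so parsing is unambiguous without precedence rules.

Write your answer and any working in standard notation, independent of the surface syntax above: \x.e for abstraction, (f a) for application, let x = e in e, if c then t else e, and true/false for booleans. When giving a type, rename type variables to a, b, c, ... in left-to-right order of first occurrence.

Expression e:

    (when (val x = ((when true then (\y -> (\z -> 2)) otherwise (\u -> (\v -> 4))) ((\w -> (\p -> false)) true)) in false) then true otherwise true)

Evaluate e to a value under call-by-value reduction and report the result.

Answer: true

Derivation:
step 0: (if (let x = ((if true then (\y.(\z.2)) else (\u.(\v.4))) ((\w.(\p.false)) true)) in false) then true else true)
step 1: [if@0.0.0] (if (let x = ((\y.(\z.2)) ((\w.(\p.false)) true)) in false) then true else true)
step 2: [beta@0.0.1] (if (let x = ((\y.(\z.2)) (\p.false)) in false) then true else true)
step 3: [beta@0.0] (if (let x = (\z.2) in false) then true else true)
step 4: [let@0] (if false then true else true)
step 5: [if@root] true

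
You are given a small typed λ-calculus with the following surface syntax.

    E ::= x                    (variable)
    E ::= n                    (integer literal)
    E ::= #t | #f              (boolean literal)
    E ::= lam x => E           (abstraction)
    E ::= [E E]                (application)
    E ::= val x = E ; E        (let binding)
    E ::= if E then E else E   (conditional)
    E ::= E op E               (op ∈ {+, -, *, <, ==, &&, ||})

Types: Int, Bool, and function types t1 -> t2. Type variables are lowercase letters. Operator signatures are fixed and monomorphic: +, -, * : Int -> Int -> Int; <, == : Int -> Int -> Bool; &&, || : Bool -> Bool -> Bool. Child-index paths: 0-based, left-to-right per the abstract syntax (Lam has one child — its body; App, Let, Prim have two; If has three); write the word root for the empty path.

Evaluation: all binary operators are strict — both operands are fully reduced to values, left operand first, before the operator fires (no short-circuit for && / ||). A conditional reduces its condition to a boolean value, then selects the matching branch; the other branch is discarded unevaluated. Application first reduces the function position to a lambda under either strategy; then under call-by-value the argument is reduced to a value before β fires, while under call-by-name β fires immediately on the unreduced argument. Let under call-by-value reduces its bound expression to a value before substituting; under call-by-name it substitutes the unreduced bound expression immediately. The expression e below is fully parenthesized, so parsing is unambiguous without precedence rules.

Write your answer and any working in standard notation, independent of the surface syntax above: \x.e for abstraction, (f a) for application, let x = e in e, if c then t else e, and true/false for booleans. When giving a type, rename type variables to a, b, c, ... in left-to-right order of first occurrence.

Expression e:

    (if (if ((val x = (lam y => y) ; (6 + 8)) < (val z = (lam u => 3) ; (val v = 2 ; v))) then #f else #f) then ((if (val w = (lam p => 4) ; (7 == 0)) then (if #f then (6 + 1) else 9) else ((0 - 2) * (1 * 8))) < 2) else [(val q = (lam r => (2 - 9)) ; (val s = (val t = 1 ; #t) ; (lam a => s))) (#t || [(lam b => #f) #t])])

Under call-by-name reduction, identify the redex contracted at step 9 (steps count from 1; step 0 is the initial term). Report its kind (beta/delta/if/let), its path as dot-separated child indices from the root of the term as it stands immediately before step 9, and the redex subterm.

Trace:
step 0: (if (if ((let x = (\y.y) in (6 + 8)) < (let z = (\u.3) in (let v = 2 in v))) then false else false) then ((if (let w = (\p.4) in (7 == 0)) then (if false then (6 + 1) else 9) else ((0 - 2) * (1 * 8))) < 2) else ((let q = (\r.(2 - 9)) in (let s = (let t = 1 in true) in (\a.s))) (true || ((\b.false) true))))
step 1: [let@0.0.0] (if (if ((6 + 8) < (let z = (\u.3) in (let v = 2 in v))) then false else false) then ((if (let w = (\p.4) in (7 == 0)) then (if false then (6 + 1) else 9) else ((0 - 2) * (1 * 8))) < 2) else ((let q = (\r.(2 - 9)) in (let s = (let t = 1 in true) in (\a.s))) (true || ((\b.false) true))))
step 2: [delta@0.0.0] (if (if (14 < (let z = (\u.3) in (let v = 2 in v))) then false else false) then ((if (let w = (\p.4) in (7 == 0)) then (if false then (6 + 1) else 9) else ((0 - 2) * (1 * 8))) < 2) else ((let q = (\r.(2 - 9)) in (let s = (let t = 1 in true) in (\a.s))) (true || ((\b.false) true))))
step 3: [let@0.0.1] (if (if (14 < (let v = 2 in v)) then false else false) then ((if (let w = (\p.4) in (7 == 0)) then (if false then (6 + 1) else 9) else ((0 - 2) * (1 * 8))) < 2) else ((let q = (\r.(2 - 9)) in (let s = (let t = 1 in true) in (\a.s))) (true || ((\b.false) true))))
step 4: [let@0.0.1] (if (if (14 < 2) then false else false) then ((if (let w = (\p.4) in (7 == 0)) then (if false then (6 + 1) else 9) else ((0 - 2) * (1 * 8))) < 2) else ((let q = (\r.(2 - 9)) in (let s = (let t = 1 in true) in (\a.s))) (true || ((\b.false) true))))
step 5: [delta@0.0] (if (if false then false else false) then ((if (let w = (\p.4) in (7 == 0)) then (if false then (6 + 1) else 9) else ((0 - 2) * (1 * 8))) < 2) else ((let q = (\r.(2 - 9)) in (let s = (let t = 1 in true) in (\a.s))) (true || ((\b.false) true))))
step 6: [if@0] (if false then ((if (let w = (\p.4) in (7 == 0)) then (if false then (6 + 1) else 9) else ((0 - 2) * (1 * 8))) < 2) else ((let q = (\r.(2 - 9)) in (let s = (let t = 1 in true) in (\a.s))) (true || ((\b.false) true))))
step 7: [if@root] ((let q = (\r.(2 - 9)) in (let s = (let t = 1 in true) in (\a.s))) (true || ((\b.false) true)))
step 8: [let@0] ((let s = (let t = 1 in true) in (\a.s)) (true || ((\b.false) true)))
step 9: [let@0] ((\a.(let t = 1 in true)) (true || ((\b.false) true)))

Answer: let at 0 : (let s = (let t = 1 in true) in (\a.s))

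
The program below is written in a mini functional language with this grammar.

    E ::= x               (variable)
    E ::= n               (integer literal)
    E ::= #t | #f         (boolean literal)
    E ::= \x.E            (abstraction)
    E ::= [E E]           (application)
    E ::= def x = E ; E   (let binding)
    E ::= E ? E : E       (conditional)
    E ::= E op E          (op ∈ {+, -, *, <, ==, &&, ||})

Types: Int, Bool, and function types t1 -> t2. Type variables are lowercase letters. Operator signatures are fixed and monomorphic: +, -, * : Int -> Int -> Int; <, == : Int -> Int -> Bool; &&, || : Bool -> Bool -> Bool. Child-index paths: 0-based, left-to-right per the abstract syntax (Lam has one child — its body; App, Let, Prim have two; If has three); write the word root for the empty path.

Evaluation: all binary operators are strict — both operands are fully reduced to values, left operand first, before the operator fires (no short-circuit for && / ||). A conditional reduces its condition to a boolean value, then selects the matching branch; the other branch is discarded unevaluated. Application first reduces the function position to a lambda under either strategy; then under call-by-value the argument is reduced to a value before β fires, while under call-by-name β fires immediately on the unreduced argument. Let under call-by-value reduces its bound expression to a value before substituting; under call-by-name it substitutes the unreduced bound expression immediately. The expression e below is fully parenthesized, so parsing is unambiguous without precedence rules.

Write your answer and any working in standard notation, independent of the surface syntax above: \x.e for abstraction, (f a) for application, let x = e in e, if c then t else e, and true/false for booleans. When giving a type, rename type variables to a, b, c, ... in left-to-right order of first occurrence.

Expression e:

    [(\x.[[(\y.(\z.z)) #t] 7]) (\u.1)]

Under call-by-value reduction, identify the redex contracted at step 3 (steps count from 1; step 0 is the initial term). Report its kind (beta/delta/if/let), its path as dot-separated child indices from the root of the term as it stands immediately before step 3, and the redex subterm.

Answer: beta at root : ((\z.z) 7)

Trace:
step 0: ((\x.(((\y.(\z.z)) true) 7)) (\u.1))
step 1: [beta@root] (((\y.(\z.z)) true) 7)
step 2: [beta@0] ((\z.z) 7)
step 3: [beta@root] 7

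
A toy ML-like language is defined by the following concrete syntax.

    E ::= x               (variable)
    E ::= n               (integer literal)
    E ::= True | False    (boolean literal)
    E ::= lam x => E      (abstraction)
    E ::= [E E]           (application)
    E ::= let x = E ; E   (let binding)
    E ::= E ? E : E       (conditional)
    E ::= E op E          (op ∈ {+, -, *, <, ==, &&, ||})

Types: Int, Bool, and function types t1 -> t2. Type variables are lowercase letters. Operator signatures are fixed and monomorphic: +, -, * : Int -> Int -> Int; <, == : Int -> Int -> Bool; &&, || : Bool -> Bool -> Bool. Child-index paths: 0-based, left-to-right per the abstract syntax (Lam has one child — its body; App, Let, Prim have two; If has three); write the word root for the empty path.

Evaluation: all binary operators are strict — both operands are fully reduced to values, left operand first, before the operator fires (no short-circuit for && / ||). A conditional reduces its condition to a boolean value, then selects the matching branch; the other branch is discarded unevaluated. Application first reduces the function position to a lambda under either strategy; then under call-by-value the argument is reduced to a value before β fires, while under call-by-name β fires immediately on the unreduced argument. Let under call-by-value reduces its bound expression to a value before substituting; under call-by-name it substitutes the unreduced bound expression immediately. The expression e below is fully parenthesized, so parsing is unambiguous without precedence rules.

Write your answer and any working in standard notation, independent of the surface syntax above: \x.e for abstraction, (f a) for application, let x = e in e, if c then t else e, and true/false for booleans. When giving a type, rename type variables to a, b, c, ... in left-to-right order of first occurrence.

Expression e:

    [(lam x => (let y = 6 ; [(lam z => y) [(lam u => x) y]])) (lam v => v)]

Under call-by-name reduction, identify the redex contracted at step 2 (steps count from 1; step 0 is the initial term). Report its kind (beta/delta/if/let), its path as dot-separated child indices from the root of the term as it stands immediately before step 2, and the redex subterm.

Answer: let at root : (let y = 6 in ((\z.y) ((\u.(\v.v)) y)))

Derivation:
step 0: ((\x.(let y = 6 in ((\z.y) ((\u.x) y)))) (\v.v))
step 1: [beta@root] (let y = 6 in ((\z.y) ((\u.(\v.v)) y)))
step 2: [let@root] ((\z.6) ((\u.(\v.v)) 6))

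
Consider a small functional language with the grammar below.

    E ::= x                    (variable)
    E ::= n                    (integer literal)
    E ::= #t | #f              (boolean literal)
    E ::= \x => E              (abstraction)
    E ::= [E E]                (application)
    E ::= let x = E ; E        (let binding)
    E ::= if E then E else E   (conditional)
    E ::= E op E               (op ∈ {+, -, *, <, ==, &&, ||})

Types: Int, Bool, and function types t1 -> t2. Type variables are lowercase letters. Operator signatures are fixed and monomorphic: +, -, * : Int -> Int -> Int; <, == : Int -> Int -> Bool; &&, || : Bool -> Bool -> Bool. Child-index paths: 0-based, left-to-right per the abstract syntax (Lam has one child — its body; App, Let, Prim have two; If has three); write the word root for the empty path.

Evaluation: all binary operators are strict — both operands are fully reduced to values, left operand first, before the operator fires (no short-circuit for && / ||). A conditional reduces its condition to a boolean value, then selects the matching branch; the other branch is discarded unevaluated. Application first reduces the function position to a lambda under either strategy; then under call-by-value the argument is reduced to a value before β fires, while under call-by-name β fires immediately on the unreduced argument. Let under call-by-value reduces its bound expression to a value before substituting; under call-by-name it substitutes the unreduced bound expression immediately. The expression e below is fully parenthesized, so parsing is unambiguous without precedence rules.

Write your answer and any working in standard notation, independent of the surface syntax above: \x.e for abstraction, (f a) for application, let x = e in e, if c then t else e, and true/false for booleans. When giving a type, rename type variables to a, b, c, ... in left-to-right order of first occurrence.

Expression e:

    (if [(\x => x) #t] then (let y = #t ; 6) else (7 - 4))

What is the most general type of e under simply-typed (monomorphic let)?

Trace:
x : a
\x._ : a -> a
  unify a -> a ~ Bool -> b
  unify a ~ Bool
  unify Bool ~ b
_ _ : Bool
  unify Bool ~ Bool
let y : Bool
  unify Int ~ Int
  unify Int ~ Int
  unify Int ~ Int

Answer: Int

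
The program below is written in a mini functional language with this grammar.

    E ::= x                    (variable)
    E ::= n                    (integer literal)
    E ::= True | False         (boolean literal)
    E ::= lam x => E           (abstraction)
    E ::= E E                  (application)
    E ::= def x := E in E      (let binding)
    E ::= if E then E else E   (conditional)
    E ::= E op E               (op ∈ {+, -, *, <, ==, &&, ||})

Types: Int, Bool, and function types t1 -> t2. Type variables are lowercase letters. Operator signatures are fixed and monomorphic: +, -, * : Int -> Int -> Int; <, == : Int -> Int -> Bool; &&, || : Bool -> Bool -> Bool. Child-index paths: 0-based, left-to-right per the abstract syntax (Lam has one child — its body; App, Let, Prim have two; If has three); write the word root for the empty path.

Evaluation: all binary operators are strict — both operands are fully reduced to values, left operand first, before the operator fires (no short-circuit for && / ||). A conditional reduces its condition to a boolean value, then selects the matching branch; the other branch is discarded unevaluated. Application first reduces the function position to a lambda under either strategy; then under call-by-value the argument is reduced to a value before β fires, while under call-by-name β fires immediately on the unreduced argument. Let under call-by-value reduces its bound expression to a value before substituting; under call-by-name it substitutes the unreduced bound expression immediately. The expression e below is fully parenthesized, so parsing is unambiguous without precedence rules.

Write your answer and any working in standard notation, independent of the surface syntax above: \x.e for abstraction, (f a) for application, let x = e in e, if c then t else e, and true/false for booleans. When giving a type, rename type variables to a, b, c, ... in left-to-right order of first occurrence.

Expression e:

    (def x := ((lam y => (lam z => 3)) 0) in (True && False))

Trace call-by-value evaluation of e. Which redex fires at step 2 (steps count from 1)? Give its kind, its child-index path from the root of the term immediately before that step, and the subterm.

Answer: let at root : (let x = (\z.3) in (true && false))

Derivation:
step 0: (let x = ((\y.(\z.3)) 0) in (true && false))
step 1: [beta@0] (let x = (\z.3) in (true && false))
step 2: [let@root] (true && false)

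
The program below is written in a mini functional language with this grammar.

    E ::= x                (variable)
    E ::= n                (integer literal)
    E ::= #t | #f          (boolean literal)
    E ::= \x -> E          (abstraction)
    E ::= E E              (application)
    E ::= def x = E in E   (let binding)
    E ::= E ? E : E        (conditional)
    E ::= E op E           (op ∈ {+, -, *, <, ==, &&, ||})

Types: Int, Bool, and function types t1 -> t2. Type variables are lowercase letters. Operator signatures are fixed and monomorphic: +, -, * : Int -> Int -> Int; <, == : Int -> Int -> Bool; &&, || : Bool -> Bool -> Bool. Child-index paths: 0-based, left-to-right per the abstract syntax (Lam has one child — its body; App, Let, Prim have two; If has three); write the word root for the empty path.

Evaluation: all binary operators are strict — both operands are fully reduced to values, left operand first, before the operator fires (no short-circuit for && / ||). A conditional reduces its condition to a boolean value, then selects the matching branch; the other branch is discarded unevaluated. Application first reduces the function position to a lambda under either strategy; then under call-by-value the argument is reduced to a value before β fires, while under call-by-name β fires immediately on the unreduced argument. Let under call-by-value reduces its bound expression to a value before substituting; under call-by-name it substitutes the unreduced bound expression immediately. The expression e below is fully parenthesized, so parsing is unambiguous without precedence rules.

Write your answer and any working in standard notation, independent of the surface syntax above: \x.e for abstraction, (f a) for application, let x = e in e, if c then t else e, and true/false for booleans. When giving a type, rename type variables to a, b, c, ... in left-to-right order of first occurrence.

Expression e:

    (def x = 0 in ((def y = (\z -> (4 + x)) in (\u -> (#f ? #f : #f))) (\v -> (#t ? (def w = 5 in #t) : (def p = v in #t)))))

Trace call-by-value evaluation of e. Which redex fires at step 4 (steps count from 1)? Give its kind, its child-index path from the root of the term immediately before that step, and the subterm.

Derivation:
step 0: (let x = 0 in ((let y = (\z.(4 + x)) in (\u.(if false then false else false))) (\v.(if true then (let w = 5 in true) else (let p = v in true)))))
step 1: [let@root] ((let y = (\z.(4 + 0)) in (\u.(if false then false else false))) (\v.(if true then (let w = 5 in true) else (let p = v in true))))
step 2: [let@0] ((\u.(if false then false else false)) (\v.(if true then (let w = 5 in true) else (let p = v in true))))
step 3: [beta@root] (if false then false else false)
step 4: [if@root] false

Answer: if at root : (if false then false else false)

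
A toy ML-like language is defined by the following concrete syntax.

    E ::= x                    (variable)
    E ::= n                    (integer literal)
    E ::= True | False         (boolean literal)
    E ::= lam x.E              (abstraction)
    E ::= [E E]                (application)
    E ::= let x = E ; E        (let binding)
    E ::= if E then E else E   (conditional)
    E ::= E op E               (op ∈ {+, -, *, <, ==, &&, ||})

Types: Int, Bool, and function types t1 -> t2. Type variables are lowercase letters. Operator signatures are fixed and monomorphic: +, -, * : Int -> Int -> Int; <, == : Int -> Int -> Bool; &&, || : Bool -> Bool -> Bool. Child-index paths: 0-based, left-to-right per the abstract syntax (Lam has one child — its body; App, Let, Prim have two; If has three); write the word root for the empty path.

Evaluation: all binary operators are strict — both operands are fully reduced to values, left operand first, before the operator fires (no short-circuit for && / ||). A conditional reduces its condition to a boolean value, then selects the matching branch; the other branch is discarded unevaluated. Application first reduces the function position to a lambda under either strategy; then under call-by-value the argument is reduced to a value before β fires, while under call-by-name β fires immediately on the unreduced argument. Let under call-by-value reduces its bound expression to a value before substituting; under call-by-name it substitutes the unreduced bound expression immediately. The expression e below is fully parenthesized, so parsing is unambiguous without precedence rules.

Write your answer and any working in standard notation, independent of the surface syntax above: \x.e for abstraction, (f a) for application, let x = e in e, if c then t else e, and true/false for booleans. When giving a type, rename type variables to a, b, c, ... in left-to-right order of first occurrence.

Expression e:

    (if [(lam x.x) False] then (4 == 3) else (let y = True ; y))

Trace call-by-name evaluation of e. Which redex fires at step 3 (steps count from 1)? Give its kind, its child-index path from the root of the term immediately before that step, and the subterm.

Trace:
step 0: (if ((\x.x) false) then (4 == 3) else (let y = true in y))
step 1: [beta@0] (if false then (4 == 3) else (let y = true in y))
step 2: [if@root] (let y = true in y)
step 3: [let@root] true

Answer: let at root : (let y = true in y)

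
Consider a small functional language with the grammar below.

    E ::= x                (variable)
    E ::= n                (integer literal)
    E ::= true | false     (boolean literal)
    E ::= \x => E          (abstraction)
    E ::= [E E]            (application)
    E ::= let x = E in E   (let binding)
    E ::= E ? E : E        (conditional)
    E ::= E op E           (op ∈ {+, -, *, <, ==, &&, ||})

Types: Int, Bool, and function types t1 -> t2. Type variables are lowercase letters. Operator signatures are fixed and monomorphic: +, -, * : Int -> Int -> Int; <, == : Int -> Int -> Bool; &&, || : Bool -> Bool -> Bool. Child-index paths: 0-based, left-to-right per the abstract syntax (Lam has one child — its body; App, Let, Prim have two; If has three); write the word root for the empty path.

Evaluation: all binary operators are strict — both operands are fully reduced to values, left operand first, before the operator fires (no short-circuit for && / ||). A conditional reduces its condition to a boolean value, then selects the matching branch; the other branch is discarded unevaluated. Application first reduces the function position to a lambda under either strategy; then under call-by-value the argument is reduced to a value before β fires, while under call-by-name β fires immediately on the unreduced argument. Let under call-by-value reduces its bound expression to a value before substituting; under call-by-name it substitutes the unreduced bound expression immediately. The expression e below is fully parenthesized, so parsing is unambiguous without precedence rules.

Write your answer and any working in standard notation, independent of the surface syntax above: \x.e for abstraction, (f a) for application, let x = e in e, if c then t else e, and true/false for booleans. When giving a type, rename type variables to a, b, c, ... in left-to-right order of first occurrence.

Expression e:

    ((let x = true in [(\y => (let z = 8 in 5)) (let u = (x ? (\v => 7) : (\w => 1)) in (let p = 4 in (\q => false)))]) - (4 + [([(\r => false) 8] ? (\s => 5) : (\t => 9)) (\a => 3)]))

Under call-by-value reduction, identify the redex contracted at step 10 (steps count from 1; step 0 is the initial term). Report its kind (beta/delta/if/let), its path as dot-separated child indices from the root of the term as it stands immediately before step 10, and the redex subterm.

Answer: delta at 1 : (4 + 9)

Derivation:
step 0: ((let x = true in ((\y.(let z = 8 in 5)) (let u = (if x then (\v.7) else (\w.1)) in (let p = 4 in (\q.false))))) - (4 + ((if ((\r.false) 8) then (\s.5) else (\t.9)) (\a.3))))
step 1: [let@0] (((\y.(let z = 8 in 5)) (let u = (if true then (\v.7) else (\w.1)) in (let p = 4 in (\q.false)))) - (4 + ((if ((\r.false) 8) then (\s.5) else (\t.9)) (\a.3))))
step 2: [if@0.1.0] (((\y.(let z = 8 in 5)) (let u = (\v.7) in (let p = 4 in (\q.false)))) - (4 + ((if ((\r.false) 8) then (\s.5) else (\t.9)) (\a.3))))
step 3: [let@0.1] (((\y.(let z = 8 in 5)) (let p = 4 in (\q.false))) - (4 + ((if ((\r.false) 8) then (\s.5) else (\t.9)) (\a.3))))
step 4: [let@0.1] (((\y.(let z = 8 in 5)) (\q.false)) - (4 + ((if ((\r.false) 8) then (\s.5) else (\t.9)) (\a.3))))
step 5: [beta@0] ((let z = 8 in 5) - (4 + ((if ((\r.false) 8) then (\s.5) else (\t.9)) (\a.3))))
step 6: [let@0] (5 - (4 + ((if ((\r.false) 8) then (\s.5) else (\t.9)) (\a.3))))
step 7: [beta@1.1.0.0] (5 - (4 + ((if false then (\s.5) else (\t.9)) (\a.3))))
step 8: [if@1.1.0] (5 - (4 + ((\t.9) (\a.3))))
step 9: [beta@1.1] (5 - (4 + 9))
step 10: [delta@1] (5 - 13)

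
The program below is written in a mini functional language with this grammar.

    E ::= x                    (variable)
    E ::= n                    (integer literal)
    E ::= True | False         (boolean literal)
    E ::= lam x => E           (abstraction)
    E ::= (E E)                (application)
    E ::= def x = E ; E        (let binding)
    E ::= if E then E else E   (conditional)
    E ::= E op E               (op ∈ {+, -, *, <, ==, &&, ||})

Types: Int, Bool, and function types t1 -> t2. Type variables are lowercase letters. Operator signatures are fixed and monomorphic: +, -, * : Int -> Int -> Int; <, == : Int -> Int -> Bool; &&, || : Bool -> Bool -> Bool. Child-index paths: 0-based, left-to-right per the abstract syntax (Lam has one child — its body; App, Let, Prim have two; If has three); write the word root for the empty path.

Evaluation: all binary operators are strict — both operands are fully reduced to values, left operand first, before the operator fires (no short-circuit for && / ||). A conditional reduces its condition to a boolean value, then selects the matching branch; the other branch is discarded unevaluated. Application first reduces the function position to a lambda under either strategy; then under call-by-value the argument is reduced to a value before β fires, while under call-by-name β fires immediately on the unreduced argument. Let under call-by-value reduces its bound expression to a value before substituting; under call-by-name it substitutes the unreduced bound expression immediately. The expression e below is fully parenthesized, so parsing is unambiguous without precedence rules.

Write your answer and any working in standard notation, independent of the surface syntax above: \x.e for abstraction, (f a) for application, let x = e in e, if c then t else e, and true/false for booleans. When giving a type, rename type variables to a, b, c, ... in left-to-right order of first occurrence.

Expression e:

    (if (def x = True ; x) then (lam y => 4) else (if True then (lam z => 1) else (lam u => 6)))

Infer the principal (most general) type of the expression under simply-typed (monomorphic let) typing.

Answer: a -> Int

Working:
let x : Bool
x : Bool
  unify Bool ~ Bool
\y._ : a -> Int
  unify Bool ~ Bool
\z._ : b -> Int
\u._ : c -> Int
  unify b -> Int ~ c -> Int
  unify b ~ c
  unify Int ~ Int
  unify a -> Int ~ c -> Int
  unify a ~ c
  unify Int ~ Int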